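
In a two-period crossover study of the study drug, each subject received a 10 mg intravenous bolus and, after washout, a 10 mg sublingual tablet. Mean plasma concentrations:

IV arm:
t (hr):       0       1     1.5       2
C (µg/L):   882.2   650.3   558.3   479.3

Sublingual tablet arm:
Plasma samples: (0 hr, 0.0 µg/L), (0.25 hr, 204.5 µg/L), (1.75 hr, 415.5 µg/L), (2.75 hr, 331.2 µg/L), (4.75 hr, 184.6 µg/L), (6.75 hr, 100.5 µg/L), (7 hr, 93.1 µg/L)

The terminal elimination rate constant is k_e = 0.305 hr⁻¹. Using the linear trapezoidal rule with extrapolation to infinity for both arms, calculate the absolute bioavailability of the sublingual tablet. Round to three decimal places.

F = 0.688

Trapezoidal AUC_0→2 (IV):
  [0→1]: (882.2+650.3)/2 × 1 = 766.25
  [1→1.5]: (650.3+558.3)/2 × 0.5 = 302.15
  [1.5→2]: (558.3+479.3)/2 × 0.5 = 259.4
  Sum = 1327.8 µg/L·hr
IV tail: 479.3/0.305 = 1571.475; AUC_iv,0→∞ = 1327.8 + 1571.475 = 2899.275 µg/L·hr
Trapezoidal AUC_0→7 (sublingual tablet):
  [0→0.25]: (0.0+204.5)/2 × 0.25 = 25.5625
  [0.25→1.75]: (204.5+415.5)/2 × 1.5 = 465.0
  [1.75→2.75]: (415.5+331.2)/2 × 1 = 373.35
  [2.75→4.75]: (331.2+184.6)/2 × 2 = 515.8
  [4.75→6.75]: (184.6+100.5)/2 × 2 = 285.1
  [6.75→7]: (100.5+93.1)/2 × 0.25 = 24.2
  Sum = 1689.0125 µg/L·hr
sublingual tablet tail: 93.1/0.305 = 305.246; AUC_ev,0→∞ = 1689.0125 + 305.246 = 1994.2585 µg/L·hr
F = (AUC_ev/D_ev)/(AUC_iv/D_iv) = (1994.2585/10)/(2899.275/10) = 199.42585/289.9275 = 0.6878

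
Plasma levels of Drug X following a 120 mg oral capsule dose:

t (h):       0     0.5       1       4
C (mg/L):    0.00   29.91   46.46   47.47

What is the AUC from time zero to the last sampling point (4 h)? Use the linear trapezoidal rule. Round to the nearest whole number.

AUC = 167 mg/L·h

Trapezoidal AUC_0→4:
  [0→0.5]: (0.00+29.91)/2 × 0.5 = 7.4775
  [0.5→1]: (29.91+46.46)/2 × 0.5 = 19.0925
  [1→4]: (46.46+47.47)/2 × 3 = 140.895
  Sum = 167.465 mg/L·h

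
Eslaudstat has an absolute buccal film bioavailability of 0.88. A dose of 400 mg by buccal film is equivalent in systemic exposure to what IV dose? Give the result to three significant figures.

Systemic exposure from an extravascular dose = F × D_ev, so the equivalent IV dose is F × D_ev.
D_iv = F × D_ev = 0.88 × 400 = 352 mg

D_iv = 352 mg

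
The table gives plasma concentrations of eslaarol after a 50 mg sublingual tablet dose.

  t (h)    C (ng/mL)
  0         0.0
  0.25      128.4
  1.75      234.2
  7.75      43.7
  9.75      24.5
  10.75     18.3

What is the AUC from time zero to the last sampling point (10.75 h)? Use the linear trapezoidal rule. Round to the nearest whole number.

AUC = 1211 ng/mL·h

Trapezoidal AUC_0→10.75:
  [0→0.25]: (0.0+128.4)/2 × 0.25 = 16.05
  [0.25→1.75]: (128.4+234.2)/2 × 1.5 = 271.95
  [1.75→7.75]: (234.2+43.7)/2 × 6 = 833.7
  [7.75→9.75]: (43.7+24.5)/2 × 2 = 68.2
  [9.75→10.75]: (24.5+18.3)/2 × 1 = 21.4
  Sum = 1211.3 ng/mL·h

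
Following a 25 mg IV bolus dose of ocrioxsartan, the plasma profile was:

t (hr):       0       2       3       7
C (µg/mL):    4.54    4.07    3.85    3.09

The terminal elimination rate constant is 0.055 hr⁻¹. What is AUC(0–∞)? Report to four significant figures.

AUC = 82.63 µg/mL·hr

Trapezoidal AUC_0→7:
  [0→2]: (4.54+4.07)/2 × 2 = 8.61
  [2→3]: (4.07+3.85)/2 × 1 = 3.96
  [3→7]: (3.85+3.09)/2 × 4 = 13.88
  Sum = 26.45 µg/mL·hr
Extrapolated tail: C_last / k_e = 3.09 / 0.055 = 56.182
AUC_0→∞ = 26.45 + 56.182 = 82.632 µg/mL·hr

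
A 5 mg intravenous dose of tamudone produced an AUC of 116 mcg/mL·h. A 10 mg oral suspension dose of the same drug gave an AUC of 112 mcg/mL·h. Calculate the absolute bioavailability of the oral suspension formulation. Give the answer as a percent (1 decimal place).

F = (AUC_ev / D_ev) / (AUC_iv / D_iv)
  = (112/10) / (116/5)
  = 11.2 / 23.2 = 0.4828
  = 48.28%

F = 48.3%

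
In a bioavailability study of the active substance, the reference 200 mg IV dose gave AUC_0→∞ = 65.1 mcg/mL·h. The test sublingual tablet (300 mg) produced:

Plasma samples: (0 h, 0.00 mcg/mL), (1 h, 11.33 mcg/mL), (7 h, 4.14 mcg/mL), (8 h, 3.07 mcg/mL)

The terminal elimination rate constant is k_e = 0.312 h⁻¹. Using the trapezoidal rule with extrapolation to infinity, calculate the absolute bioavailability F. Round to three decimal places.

F = 0.671

Trapezoidal AUC_0→8 (sublingual tablet):
  [0→1]: (0.00+11.33)/2 × 1 = 5.665
  [1→7]: (11.33+4.14)/2 × 6 = 46.41
  [7→8]: (4.14+3.07)/2 × 1 = 3.605
  Sum = 55.68 mcg/mL·h
Tail: C_last/k_e = 3.07/0.312 = 9.840
AUC_0→∞ (sublingual tablet) = 55.68 + 9.840 = 65.52 mcg/mL·h
F = (AUC_ev/D_ev)/(AUC_iv/D_iv) = (65.52/300)/(65.1/200) = 0.2184/0.3255 = 0.6710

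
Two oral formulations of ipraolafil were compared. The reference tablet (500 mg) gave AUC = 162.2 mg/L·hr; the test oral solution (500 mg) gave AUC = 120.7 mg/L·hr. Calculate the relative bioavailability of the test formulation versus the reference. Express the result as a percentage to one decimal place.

F_rel = 74.4%

F_rel = (AUC_test/D_test) / (AUC_ref/D_ref)
      = (120.7/500) / (162.2/500)
      = 0.2414 / 0.3244 = 0.7441 = 74.41%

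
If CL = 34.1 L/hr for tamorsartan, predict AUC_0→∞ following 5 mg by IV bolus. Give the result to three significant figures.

AUC = 0.147 mg/L·hr

AUC_0→∞ = Dose_iv / CL
        = 5 / 34.1 = 0.146628 mg/L·hr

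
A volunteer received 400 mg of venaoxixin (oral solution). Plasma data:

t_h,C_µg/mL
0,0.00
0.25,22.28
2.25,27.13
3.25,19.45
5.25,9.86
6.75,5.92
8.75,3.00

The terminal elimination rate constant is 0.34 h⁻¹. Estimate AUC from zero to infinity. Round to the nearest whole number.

Trapezoidal AUC_0→8.75:
  [0→0.25]: (0.00+22.28)/2 × 0.25 = 2.785
  [0.25→2.25]: (22.28+27.13)/2 × 2 = 49.41
  [2.25→3.25]: (27.13+19.45)/2 × 1 = 23.29
  [3.25→5.25]: (19.45+9.86)/2 × 2 = 29.31
  [5.25→6.75]: (9.86+5.92)/2 × 1.5 = 11.835
  [6.75→8.75]: (5.92+3.00)/2 × 2 = 8.92
  Sum = 125.55 µg/mL·h
Extrapolated tail: C_last / k_e = 3.00 / 0.34 = 8.824
AUC_0→∞ = 125.55 + 8.824 = 134.374 µg/mL·h

AUC = 134 µg/mL·h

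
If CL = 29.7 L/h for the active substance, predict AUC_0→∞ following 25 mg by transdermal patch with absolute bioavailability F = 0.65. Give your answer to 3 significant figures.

AUC_0→∞ = F × Dose / CL
        = 0.65 × 25 / 29.7 = 0.547138 mg/L·h

AUC = 0.547 mg/L·h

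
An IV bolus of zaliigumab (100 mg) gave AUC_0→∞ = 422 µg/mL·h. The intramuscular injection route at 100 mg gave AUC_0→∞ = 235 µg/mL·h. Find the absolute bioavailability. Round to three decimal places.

F = (AUC_ev / D_ev) / (AUC_iv / D_iv)
  = (235/100) / (422/100)
  = 2.35 / 4.22 = 0.5569

F = 0.557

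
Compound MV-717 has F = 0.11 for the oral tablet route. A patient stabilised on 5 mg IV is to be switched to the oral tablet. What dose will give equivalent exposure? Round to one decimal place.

D_oral = 45.5 mg

For equal systemic exposure: F × D_ev = D_iv
D_ev = D_iv / F = 5 / 0.11 = 45.4545 mg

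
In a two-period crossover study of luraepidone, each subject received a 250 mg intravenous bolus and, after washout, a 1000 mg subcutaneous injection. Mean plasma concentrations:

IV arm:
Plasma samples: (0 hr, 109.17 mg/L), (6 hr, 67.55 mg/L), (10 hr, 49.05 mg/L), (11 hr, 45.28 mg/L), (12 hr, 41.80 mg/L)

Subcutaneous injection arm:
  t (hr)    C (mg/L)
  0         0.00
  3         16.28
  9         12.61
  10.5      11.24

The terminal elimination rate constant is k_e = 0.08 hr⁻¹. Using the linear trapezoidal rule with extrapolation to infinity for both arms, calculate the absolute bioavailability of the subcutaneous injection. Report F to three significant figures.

Trapezoidal AUC_0→12 (IV):
  [0→6]: (109.17+67.55)/2 × 6 = 530.16
  [6→10]: (67.55+49.05)/2 × 4 = 233.2
  [10→11]: (49.05+45.28)/2 × 1 = 47.165
  [11→12]: (45.28+41.80)/2 × 1 = 43.54
  Sum = 854.065 mg/L·hr
IV tail: 41.80/0.08 = 522.500; AUC_iv,0→∞ = 854.065 + 522.500 = 1376.565 mg/L·hr
Trapezoidal AUC_0→10.5 (subcutaneous injection):
  [0→3]: (0.00+16.28)/2 × 3 = 24.42
  [3→9]: (16.28+12.61)/2 × 6 = 86.67
  [9→10.5]: (12.61+11.24)/2 × 1.5 = 17.8875
  Sum = 128.9775 mg/L·hr
subcutaneous injection tail: 11.24/0.08 = 140.500; AUC_ev,0→∞ = 128.9775 + 140.500 = 269.4775 mg/L·hr
F = (AUC_ev/D_ev)/(AUC_iv/D_iv) = (269.4775/1000)/(1376.565/250) = 0.2694775/5.50626 = 0.0489

F = 0.0489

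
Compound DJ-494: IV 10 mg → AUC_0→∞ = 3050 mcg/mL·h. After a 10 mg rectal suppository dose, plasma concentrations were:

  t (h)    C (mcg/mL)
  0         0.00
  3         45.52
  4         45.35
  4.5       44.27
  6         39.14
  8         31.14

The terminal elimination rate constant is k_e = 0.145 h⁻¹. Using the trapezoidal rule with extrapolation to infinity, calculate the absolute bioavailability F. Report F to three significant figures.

F = 0.159

Trapezoidal AUC_0→8 (rectal suppository):
  [0→3]: (0.00+45.52)/2 × 3 = 68.28
  [3→4]: (45.52+45.35)/2 × 1 = 45.435
  [4→4.5]: (45.35+44.27)/2 × 0.5 = 22.405
  [4.5→6]: (44.27+39.14)/2 × 1.5 = 62.5575
  [6→8]: (39.14+31.14)/2 × 2 = 70.28
  Sum = 268.9575 mcg/mL·h
Tail: C_last/k_e = 31.14/0.145 = 214.759
AUC_0→∞ (rectal suppository) = 268.9575 + 214.759 = 483.7165 mcg/mL·h
F = (AUC_ev/D_ev)/(AUC_iv/D_iv) = (483.7165/10)/(3050/10) = 48.37165/305 = 0.1586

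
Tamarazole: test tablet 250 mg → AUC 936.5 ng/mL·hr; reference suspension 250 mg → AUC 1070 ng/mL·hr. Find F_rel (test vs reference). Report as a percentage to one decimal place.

F_rel = 87.5%

F_rel = (AUC_test/D_test) / (AUC_ref/D_ref)
      = (936.5/250) / (1070/250)
      = 3.746 / 4.28 = 0.8752 = 87.52%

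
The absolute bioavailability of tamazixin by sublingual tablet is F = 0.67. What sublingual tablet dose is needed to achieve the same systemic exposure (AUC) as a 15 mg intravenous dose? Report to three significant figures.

D_sublingual = 22.4 mg

For equal systemic exposure: F × D_ev = D_iv
D_ev = D_iv / F = 15 / 0.67 = 22.3881 mg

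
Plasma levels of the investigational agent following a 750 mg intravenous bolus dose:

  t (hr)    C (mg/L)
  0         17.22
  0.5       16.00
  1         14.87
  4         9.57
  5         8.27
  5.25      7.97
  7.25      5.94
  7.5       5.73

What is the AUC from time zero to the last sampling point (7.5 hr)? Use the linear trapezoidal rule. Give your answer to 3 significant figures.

Trapezoidal AUC_0→7.5:
  [0→0.5]: (17.22+16.00)/2 × 0.5 = 8.305
  [0.5→1]: (16.00+14.87)/2 × 0.5 = 7.7175
  [1→4]: (14.87+9.57)/2 × 3 = 36.66
  [4→5]: (9.57+8.27)/2 × 1 = 8.92
  [5→5.25]: (8.27+7.97)/2 × 0.25 = 2.03
  [5.25→7.25]: (7.97+5.94)/2 × 2 = 13.91
  [7.25→7.5]: (5.94+5.73)/2 × 0.25 = 1.45875
  Sum = 79.00125 mg/L·hr

AUC = 79.0 mg/L·hr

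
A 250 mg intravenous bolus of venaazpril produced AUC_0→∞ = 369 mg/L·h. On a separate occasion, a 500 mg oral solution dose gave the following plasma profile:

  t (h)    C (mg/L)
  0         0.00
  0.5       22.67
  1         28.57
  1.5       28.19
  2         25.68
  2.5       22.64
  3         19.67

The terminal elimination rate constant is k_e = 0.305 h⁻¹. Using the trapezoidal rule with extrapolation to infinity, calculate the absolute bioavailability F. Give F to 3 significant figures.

F = 0.181

Trapezoidal AUC_0→3 (oral solution):
  [0→0.5]: (0.00+22.67)/2 × 0.5 = 5.6675
  [0.5→1]: (22.67+28.57)/2 × 0.5 = 12.81
  [1→1.5]: (28.57+28.19)/2 × 0.5 = 14.19
  [1.5→2]: (28.19+25.68)/2 × 0.5 = 13.4675
  [2→2.5]: (25.68+22.64)/2 × 0.5 = 12.08
  [2.5→3]: (22.64+19.67)/2 × 0.5 = 10.5775
  Sum = 68.7925 mg/L·h
Tail: C_last/k_e = 19.67/0.305 = 64.492
AUC_0→∞ (oral solution) = 68.7925 + 64.492 = 133.2845 mg/L·h
F = (AUC_ev/D_ev)/(AUC_iv/D_iv) = (133.2845/500)/(369/250) = 0.266569/1.476 = 0.1806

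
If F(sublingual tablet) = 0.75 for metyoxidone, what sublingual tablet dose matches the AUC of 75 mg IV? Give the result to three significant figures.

For equal systemic exposure: F × D_ev = D_iv
D_ev = D_iv / F = 75 / 0.75 = 100 mg

D_sublingual = 100 mg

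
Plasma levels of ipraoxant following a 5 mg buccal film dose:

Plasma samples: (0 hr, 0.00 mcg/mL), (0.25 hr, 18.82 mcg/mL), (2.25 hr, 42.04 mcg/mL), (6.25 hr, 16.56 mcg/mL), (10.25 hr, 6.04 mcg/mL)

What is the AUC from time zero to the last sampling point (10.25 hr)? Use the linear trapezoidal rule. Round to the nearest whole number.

Trapezoidal AUC_0→10.25:
  [0→0.25]: (0.00+18.82)/2 × 0.25 = 2.3525
  [0.25→2.25]: (18.82+42.04)/2 × 2 = 60.86
  [2.25→6.25]: (42.04+16.56)/2 × 4 = 117.2
  [6.25→10.25]: (16.56+6.04)/2 × 4 = 45.2
  Sum = 225.6125 mcg/mL·hr

AUC = 226 mcg/mL·hr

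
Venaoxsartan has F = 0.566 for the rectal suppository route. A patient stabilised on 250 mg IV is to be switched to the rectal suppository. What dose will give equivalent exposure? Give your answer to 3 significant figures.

D_rectal = 442 mg

For equal systemic exposure: F × D_ev = D_iv
D_ev = D_iv / F = 250 / 0.566 = 441.696 mg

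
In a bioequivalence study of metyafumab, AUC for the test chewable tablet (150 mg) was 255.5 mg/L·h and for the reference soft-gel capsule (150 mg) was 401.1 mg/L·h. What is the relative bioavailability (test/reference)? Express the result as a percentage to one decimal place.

F_rel = (AUC_test/D_test) / (AUC_ref/D_ref)
      = (255.5/150) / (401.1/150)
      = 1.70333 / 2.674 = 0.6370 = 63.70%

F_rel = 63.7%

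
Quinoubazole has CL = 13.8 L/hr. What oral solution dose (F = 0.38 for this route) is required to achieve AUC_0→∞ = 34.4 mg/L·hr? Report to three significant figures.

Dose = CL × AUC_0→∞ / F
     = 13.8 × 34.4 / 0.38 = 1249.26 mg

Dose = 1250 mg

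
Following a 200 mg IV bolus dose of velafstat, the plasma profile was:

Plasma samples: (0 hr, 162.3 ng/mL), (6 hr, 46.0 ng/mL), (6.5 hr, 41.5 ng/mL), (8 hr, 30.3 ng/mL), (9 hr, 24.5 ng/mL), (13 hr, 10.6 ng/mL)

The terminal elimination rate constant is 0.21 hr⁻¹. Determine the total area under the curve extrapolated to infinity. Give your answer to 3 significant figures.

AUC = 849 ng/mL·hr

Trapezoidal AUC_0→13:
  [0→6]: (162.3+46.0)/2 × 6 = 624.9
  [6→6.5]: (46.0+41.5)/2 × 0.5 = 21.875
  [6.5→8]: (41.5+30.3)/2 × 1.5 = 53.85
  [8→9]: (30.3+24.5)/2 × 1 = 27.4
  [9→13]: (24.5+10.6)/2 × 4 = 70.2
  Sum = 798.225 ng/mL·hr
Extrapolated tail: C_last / k_e = 10.6 / 0.21 = 50.476
AUC_0→∞ = 798.225 + 50.476 = 848.701 ng/mL·hr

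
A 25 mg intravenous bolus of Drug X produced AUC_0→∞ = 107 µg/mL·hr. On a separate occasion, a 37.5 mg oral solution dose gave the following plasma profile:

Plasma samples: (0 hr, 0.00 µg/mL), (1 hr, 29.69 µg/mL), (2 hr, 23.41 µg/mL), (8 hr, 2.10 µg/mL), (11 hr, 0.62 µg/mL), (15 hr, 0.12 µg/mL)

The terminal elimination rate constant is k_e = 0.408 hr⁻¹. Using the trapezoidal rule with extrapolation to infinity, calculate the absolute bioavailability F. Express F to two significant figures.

Trapezoidal AUC_0→15 (oral solution):
  [0→1]: (0.00+29.69)/2 × 1 = 14.845
  [1→2]: (29.69+23.41)/2 × 1 = 26.55
  [2→8]: (23.41+2.10)/2 × 6 = 76.53
  [8→11]: (2.10+0.62)/2 × 3 = 4.08
  [11→15]: (0.62+0.12)/2 × 4 = 1.48
  Sum = 123.485 µg/mL·hr
Tail: C_last/k_e = 0.12/0.408 = 0.294
AUC_0→∞ (oral solution) = 123.485 + 0.294 = 123.779 µg/mL·hr
F = (AUC_ev/D_ev)/(AUC_iv/D_iv) = (123.779/37.5)/(107/25) = 3.30077/4.28 = 0.7712

F = 0.77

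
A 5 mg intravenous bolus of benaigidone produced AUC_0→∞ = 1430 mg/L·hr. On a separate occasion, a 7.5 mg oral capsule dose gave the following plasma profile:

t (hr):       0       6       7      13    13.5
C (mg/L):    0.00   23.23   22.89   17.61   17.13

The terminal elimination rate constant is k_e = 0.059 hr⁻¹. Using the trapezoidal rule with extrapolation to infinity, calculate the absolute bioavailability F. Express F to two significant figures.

F = 0.24

Trapezoidal AUC_0→13.5 (oral capsule):
  [0→6]: (0.00+23.23)/2 × 6 = 69.69
  [6→7]: (23.23+22.89)/2 × 1 = 23.06
  [7→13]: (22.89+17.61)/2 × 6 = 121.5
  [13→13.5]: (17.61+17.13)/2 × 0.5 = 8.685
  Sum = 222.935 mg/L·hr
Tail: C_last/k_e = 17.13/0.059 = 290.339
AUC_0→∞ (oral capsule) = 222.935 + 290.339 = 513.274 mg/L·hr
F = (AUC_ev/D_ev)/(AUC_iv/D_iv) = (513.274/7.5)/(1430/5) = 68.4365/286 = 0.2393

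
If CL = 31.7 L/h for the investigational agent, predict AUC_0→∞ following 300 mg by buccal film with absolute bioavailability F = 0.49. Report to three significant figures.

AUC_0→∞ = F × Dose / CL
        = 0.49 × 300 / 31.7 = 4.63722 mg/L·h

AUC = 4.64 mg/L·h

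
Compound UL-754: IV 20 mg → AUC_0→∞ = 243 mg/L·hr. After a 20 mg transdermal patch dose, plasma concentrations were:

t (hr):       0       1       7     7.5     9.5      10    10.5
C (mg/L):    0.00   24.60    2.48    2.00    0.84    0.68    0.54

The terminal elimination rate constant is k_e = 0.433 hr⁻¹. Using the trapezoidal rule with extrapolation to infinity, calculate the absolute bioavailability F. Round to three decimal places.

Trapezoidal AUC_0→10.5 (transdermal patch):
  [0→1]: (0.00+24.60)/2 × 1 = 12.3
  [1→7]: (24.60+2.48)/2 × 6 = 81.24
  [7→7.5]: (2.48+2.00)/2 × 0.5 = 1.12
  [7.5→9.5]: (2.00+0.84)/2 × 2 = 2.84
  [9.5→10]: (0.84+0.68)/2 × 0.5 = 0.38
  [10→10.5]: (0.68+0.54)/2 × 0.5 = 0.305
  Sum = 98.185 mg/L·hr
Tail: C_last/k_e = 0.54/0.433 = 1.247
AUC_0→∞ (transdermal patch) = 98.185 + 1.247 = 99.432 mg/L·hr
F = (AUC_ev/D_ev)/(AUC_iv/D_iv) = (99.432/20)/(243/20) = 4.9716/12.15 = 0.4092

F = 0.409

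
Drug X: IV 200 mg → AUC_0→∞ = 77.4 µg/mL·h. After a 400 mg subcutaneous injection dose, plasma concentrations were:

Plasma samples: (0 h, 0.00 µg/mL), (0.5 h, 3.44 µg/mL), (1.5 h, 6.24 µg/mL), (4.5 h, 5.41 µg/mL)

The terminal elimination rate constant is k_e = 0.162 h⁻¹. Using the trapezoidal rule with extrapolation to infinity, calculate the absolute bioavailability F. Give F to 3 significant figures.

F = 0.365

Trapezoidal AUC_0→4.5 (subcutaneous injection):
  [0→0.5]: (0.00+3.44)/2 × 0.5 = 0.86
  [0.5→1.5]: (3.44+6.24)/2 × 1 = 4.84
  [1.5→4.5]: (6.24+5.41)/2 × 3 = 17.475
  Sum = 23.175 µg/mL·h
Tail: C_last/k_e = 5.41/0.162 = 33.395
AUC_0→∞ (subcutaneous injection) = 23.175 + 33.395 = 56.57 µg/mL·h
F = (AUC_ev/D_ev)/(AUC_iv/D_iv) = (56.57/400)/(77.4/200) = 0.141425/0.387 = 0.3654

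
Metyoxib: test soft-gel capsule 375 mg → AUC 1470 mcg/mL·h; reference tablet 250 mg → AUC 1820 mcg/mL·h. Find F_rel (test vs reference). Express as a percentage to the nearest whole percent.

F_rel = 54%

F_rel = (AUC_test/D_test) / (AUC_ref/D_ref)
      = (1470/375) / (1820/250)
      = 3.92 / 7.28 = 0.5385 = 53.85%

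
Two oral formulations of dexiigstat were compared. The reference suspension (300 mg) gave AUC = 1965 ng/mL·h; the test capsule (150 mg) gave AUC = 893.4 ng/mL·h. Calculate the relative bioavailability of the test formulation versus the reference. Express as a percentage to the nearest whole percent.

F_rel = (AUC_test/D_test) / (AUC_ref/D_ref)
      = (893.4/150) / (1965/300)
      = 5.956 / 6.55 = 0.9093 = 90.93%

F_rel = 91%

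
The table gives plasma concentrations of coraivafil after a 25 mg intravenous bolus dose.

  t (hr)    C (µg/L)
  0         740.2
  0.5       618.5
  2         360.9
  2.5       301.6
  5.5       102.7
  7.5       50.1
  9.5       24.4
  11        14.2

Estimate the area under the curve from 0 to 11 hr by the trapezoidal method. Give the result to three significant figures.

AUC = 2100 µg/L·hr

Trapezoidal AUC_0→11:
  [0→0.5]: (740.2+618.5)/2 × 0.5 = 339.675
  [0.5→2]: (618.5+360.9)/2 × 1.5 = 734.55
  [2→2.5]: (360.9+301.6)/2 × 0.5 = 165.625
  [2.5→5.5]: (301.6+102.7)/2 × 3 = 606.45
  [5.5→7.5]: (102.7+50.1)/2 × 2 = 152.8
  [7.5→9.5]: (50.1+24.4)/2 × 2 = 74.5
  [9.5→11]: (24.4+14.2)/2 × 1.5 = 28.95
  Sum = 2102.55 µg/L·hr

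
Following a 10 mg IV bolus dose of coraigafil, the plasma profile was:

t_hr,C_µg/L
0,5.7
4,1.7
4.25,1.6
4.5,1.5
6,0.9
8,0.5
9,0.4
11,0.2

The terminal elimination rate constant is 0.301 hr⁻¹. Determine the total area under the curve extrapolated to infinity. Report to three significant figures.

AUC = 20.5 µg/L·hr

Trapezoidal AUC_0→11:
  [0→4]: (5.7+1.7)/2 × 4 = 14.8
  [4→4.25]: (1.7+1.6)/2 × 0.25 = 0.4125
  [4.25→4.5]: (1.6+1.5)/2 × 0.25 = 0.3875
  [4.5→6]: (1.5+0.9)/2 × 1.5 = 1.8
  [6→8]: (0.9+0.5)/2 × 2 = 1.4
  [8→9]: (0.5+0.4)/2 × 1 = 0.45
  [9→11]: (0.4+0.2)/2 × 2 = 0.6
  Sum = 19.85 µg/L·hr
Extrapolated tail: C_last / k_e = 0.2 / 0.301 = 0.664
AUC_0→∞ = 19.85 + 0.664 = 20.514 µg/L·hr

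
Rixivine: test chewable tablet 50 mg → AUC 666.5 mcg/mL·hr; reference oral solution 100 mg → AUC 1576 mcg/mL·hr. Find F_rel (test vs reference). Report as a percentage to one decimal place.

F_rel = 84.6%

F_rel = (AUC_test/D_test) / (AUC_ref/D_ref)
      = (666.5/50) / (1576/100)
      = 13.33 / 15.76 = 0.8458 = 84.58%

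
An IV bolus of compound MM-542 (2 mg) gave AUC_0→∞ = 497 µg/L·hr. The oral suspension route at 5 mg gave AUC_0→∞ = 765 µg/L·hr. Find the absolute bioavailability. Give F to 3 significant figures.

F = (AUC_ev / D_ev) / (AUC_iv / D_iv)
  = (765/5) / (497/2)
  = 153 / 248.5 = 0.6157

F = 0.616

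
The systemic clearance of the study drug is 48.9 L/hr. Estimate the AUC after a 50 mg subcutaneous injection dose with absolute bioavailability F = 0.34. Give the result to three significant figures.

AUC = 0.348 mg/L·hr

AUC_0→∞ = F × Dose / CL
        = 0.34 × 50 / 48.9 = 0.347648 mg/L·hr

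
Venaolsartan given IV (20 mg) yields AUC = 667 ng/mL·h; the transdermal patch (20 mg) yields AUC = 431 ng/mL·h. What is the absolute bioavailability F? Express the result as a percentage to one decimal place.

F = (AUC_ev / D_ev) / (AUC_iv / D_iv)
  = (431/20) / (667/20)
  = 21.55 / 33.35 = 0.6462
  = 64.62%

F = 64.6%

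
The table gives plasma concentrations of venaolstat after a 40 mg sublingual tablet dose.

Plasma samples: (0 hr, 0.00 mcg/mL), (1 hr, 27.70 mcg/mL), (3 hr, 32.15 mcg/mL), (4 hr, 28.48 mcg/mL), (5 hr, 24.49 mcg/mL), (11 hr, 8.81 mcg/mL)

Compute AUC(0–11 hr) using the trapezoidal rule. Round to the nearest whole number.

AUC = 230 mcg/mL·hr

Trapezoidal AUC_0→11:
  [0→1]: (0.00+27.70)/2 × 1 = 13.85
  [1→3]: (27.70+32.15)/2 × 2 = 59.85
  [3→4]: (32.15+28.48)/2 × 1 = 30.315
  [4→5]: (28.48+24.49)/2 × 1 = 26.485
  [5→11]: (24.49+8.81)/2 × 6 = 99.9
  Sum = 230.4 mcg/mL·hr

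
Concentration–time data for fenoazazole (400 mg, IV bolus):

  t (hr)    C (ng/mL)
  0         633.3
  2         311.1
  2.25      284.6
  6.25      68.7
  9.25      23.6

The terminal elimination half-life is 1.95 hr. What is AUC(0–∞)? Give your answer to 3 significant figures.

Trapezoidal AUC_0→9.25:
  [0→2]: (633.3+311.1)/2 × 2 = 944.4
  [2→2.25]: (311.1+284.6)/2 × 0.25 = 74.4625
  [2.25→6.25]: (284.6+68.7)/2 × 4 = 706.6
  [6.25→9.25]: (68.7+23.6)/2 × 3 = 138.45
  Sum = 1863.9125 ng/mL·hr
k_e = ln2 / t½ = 0.693147 / 1.95 = 0.3555 hr^-1
Extrapolated tail: C_last / k_e = 23.6 / 0.3555 = 66.385
AUC_0→∞ = 1863.9125 + 66.385 = 1930.2975 ng/mL·hr

AUC = 1930 ng/mL·hr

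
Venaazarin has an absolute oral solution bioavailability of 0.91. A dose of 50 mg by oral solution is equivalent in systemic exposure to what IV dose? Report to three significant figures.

D_iv = 45.5 mg

Systemic exposure from an extravascular dose = F × D_ev, so the equivalent IV dose is F × D_ev.
D_iv = F × D_ev = 0.91 × 50 = 45.5 mg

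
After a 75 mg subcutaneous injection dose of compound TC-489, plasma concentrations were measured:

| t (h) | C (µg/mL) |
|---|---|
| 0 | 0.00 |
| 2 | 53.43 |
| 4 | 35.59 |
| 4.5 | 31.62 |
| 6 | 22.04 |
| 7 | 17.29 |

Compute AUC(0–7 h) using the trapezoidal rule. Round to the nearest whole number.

Trapezoidal AUC_0→7:
  [0→2]: (0.00+53.43)/2 × 2 = 53.43
  [2→4]: (53.43+35.59)/2 × 2 = 89.02
  [4→4.5]: (35.59+31.62)/2 × 0.5 = 16.8025
  [4.5→6]: (31.62+22.04)/2 × 1.5 = 40.245
  [6→7]: (22.04+17.29)/2 × 1 = 19.665
  Sum = 219.1625 µg/mL·h

AUC = 219 µg/mL·h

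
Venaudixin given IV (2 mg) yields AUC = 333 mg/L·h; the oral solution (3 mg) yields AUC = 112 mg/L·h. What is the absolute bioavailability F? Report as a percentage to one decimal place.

F = 22.4%

F = (AUC_ev / D_ev) / (AUC_iv / D_iv)
  = (112/3) / (333/2)
  = 37.3333 / 166.5 = 0.2242
  = 22.42%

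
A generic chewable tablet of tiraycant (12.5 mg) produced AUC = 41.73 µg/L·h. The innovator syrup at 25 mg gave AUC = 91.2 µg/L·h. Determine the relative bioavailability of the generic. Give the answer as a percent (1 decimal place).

F_rel = (AUC_test/D_test) / (AUC_ref/D_ref)
      = (41.73/12.5) / (91.2/25)
      = 3.3384 / 3.648 = 0.9151 = 91.51%

F_rel = 91.5%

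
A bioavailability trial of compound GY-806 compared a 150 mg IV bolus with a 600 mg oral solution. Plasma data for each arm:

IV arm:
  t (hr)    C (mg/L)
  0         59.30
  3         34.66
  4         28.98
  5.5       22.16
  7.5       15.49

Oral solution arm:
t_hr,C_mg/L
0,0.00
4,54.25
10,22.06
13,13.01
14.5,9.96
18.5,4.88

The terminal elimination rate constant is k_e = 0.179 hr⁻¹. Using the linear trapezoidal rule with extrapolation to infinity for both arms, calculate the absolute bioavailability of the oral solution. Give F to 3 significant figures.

Trapezoidal AUC_0→7.5 (IV):
  [0→3]: (59.30+34.66)/2 × 3 = 140.94
  [3→4]: (34.66+28.98)/2 × 1 = 31.82
  [4→5.5]: (28.98+22.16)/2 × 1.5 = 38.355
  [5.5→7.5]: (22.16+15.49)/2 × 2 = 37.65
  Sum = 248.765 mg/L·hr
IV tail: 15.49/0.179 = 86.536; AUC_iv,0→∞ = 248.765 + 86.536 = 335.301 mg/L·hr
Trapezoidal AUC_0→18.5 (oral solution):
  [0→4]: (0.00+54.25)/2 × 4 = 108.5
  [4→10]: (54.25+22.06)/2 × 6 = 228.93
  [10→13]: (22.06+13.01)/2 × 3 = 52.605
  [13→14.5]: (13.01+9.96)/2 × 1.5 = 17.2275
  [14.5→18.5]: (9.96+4.88)/2 × 4 = 29.68
  Sum = 436.9425 mg/L·hr
oral solution tail: 4.88/0.179 = 27.263; AUC_ev,0→∞ = 436.9425 + 27.263 = 464.2055 mg/L·hr
F = (AUC_ev/D_ev)/(AUC_iv/D_iv) = (464.2055/600)/(335.301/150) = 0.773676/2.23534 = 0.3461

F = 0.346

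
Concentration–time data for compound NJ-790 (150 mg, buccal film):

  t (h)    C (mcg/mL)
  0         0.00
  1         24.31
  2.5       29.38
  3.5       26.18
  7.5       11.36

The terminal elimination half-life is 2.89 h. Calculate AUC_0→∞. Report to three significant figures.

AUC = 203 mcg/mL·h

Trapezoidal AUC_0→7.5:
  [0→1]: (0.00+24.31)/2 × 1 = 12.155
  [1→2.5]: (24.31+29.38)/2 × 1.5 = 40.2675
  [2.5→3.5]: (29.38+26.18)/2 × 1 = 27.78
  [3.5→7.5]: (26.18+11.36)/2 × 4 = 75.08
  Sum = 155.2825 mcg/mL·h
k_e = ln2 / t½ = 0.693147 / 2.89 = 0.2398 h^-1
Extrapolated tail: C_last / k_e = 11.36 / 0.2398 = 47.373
AUC_0→∞ = 155.2825 + 47.373 = 202.6555 mcg/mL·h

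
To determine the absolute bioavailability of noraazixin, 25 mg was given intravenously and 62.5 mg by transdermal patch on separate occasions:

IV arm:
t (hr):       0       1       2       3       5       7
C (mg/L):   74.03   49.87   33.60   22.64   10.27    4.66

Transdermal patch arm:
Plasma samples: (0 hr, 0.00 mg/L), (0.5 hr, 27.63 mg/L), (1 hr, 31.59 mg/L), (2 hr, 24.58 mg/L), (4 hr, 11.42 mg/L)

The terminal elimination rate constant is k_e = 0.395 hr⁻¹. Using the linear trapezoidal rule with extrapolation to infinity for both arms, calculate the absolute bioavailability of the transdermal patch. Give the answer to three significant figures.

Trapezoidal AUC_0→7 (IV):
  [0→1]: (74.03+49.87)/2 × 1 = 61.95
  [1→2]: (49.87+33.60)/2 × 1 = 41.735
  [2→3]: (33.60+22.64)/2 × 1 = 28.12
  [3→5]: (22.64+10.27)/2 × 2 = 32.91
  [5→7]: (10.27+4.66)/2 × 2 = 14.93
  Sum = 179.645 mg/L·hr
IV tail: 4.66/0.395 = 11.797; AUC_iv,0→∞ = 179.645 + 11.797 = 191.442 mg/L·hr
Trapezoidal AUC_0→4 (transdermal patch):
  [0→0.5]: (0.00+27.63)/2 × 0.5 = 6.9075
  [0.5→1]: (27.63+31.59)/2 × 0.5 = 14.805
  [1→2]: (31.59+24.58)/2 × 1 = 28.085
  [2→4]: (24.58+11.42)/2 × 2 = 36.0
  Sum = 85.7975 mg/L·hr
transdermal patch tail: 11.42/0.395 = 28.911; AUC_ev,0→∞ = 85.7975 + 28.911 = 114.7085 mg/L·hr
F = (AUC_ev/D_ev)/(AUC_iv/D_iv) = (114.7085/62.5)/(191.442/25) = 1.835336/7.65768 = 0.2397

F = 0.240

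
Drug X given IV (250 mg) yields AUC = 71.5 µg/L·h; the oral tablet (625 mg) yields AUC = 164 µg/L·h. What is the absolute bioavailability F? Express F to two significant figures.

F = 0.92

F = (AUC_ev / D_ev) / (AUC_iv / D_iv)
  = (164/625) / (71.5/250)
  = 0.2624 / 0.286 = 0.9175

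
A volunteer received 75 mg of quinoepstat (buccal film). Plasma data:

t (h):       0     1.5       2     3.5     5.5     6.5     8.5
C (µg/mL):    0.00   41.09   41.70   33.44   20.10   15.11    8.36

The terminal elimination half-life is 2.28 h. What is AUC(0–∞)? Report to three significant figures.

Trapezoidal AUC_0→8.5:
  [0→1.5]: (0.00+41.09)/2 × 1.5 = 30.8175
  [1.5→2]: (41.09+41.70)/2 × 0.5 = 20.6975
  [2→3.5]: (41.70+33.44)/2 × 1.5 = 56.355
  [3.5→5.5]: (33.44+20.10)/2 × 2 = 53.54
  [5.5→6.5]: (20.10+15.11)/2 × 1 = 17.605
  [6.5→8.5]: (15.11+8.36)/2 × 2 = 23.47
  Sum = 202.485 µg/mL·h
k_e = ln2 / t½ = 0.693147 / 2.28 = 0.3040 h^-1
Extrapolated tail: C_last / k_e = 8.36 / 0.304 = 27.500
AUC_0→∞ = 202.485 + 27.500 = 229.985 µg/mL·h

AUC = 230 µg/mL·h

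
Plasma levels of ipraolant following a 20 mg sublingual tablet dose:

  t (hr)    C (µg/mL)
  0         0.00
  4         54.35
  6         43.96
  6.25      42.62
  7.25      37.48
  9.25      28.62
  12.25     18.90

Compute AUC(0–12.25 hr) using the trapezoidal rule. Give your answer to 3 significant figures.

AUC = 395 µg/mL·hr

Trapezoidal AUC_0→12.25:
  [0→4]: (0.00+54.35)/2 × 4 = 108.7
  [4→6]: (54.35+43.96)/2 × 2 = 98.31
  [6→6.25]: (43.96+42.62)/2 × 0.25 = 10.8225
  [6.25→7.25]: (42.62+37.48)/2 × 1 = 40.05
  [7.25→9.25]: (37.48+28.62)/2 × 2 = 66.1
  [9.25→12.25]: (28.62+18.90)/2 × 3 = 71.28
  Sum = 395.2625 µg/mL·hr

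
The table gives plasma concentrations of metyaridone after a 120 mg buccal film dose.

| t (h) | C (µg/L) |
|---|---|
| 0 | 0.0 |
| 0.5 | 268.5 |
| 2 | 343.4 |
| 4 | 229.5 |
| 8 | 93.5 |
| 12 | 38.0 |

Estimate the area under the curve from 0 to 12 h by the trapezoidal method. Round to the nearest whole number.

Trapezoidal AUC_0→12:
  [0→0.5]: (0.0+268.5)/2 × 0.5 = 67.125
  [0.5→2]: (268.5+343.4)/2 × 1.5 = 458.925
  [2→4]: (343.4+229.5)/2 × 2 = 572.9
  [4→8]: (229.5+93.5)/2 × 4 = 646.0
  [8→12]: (93.5+38.0)/2 × 4 = 263.0
  Sum = 2007.95 µg/L·h

AUC = 2008 µg/L·h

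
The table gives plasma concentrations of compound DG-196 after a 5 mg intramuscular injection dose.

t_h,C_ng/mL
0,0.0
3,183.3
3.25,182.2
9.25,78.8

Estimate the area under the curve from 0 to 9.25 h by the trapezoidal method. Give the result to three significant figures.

Trapezoidal AUC_0→9.25:
  [0→3]: (0.0+183.3)/2 × 3 = 274.95
  [3→3.25]: (183.3+182.2)/2 × 0.25 = 45.6875
  [3.25→9.25]: (182.2+78.8)/2 × 6 = 783.0
  Sum = 1103.6375 ng/mL·h

AUC = 1100 ng/mL·h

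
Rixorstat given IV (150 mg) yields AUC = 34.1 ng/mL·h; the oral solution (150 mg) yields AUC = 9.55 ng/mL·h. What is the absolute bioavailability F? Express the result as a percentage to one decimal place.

F = (AUC_ev / D_ev) / (AUC_iv / D_iv)
  = (9.55/150) / (34.1/150)
  = 0.0636667 / 0.227333 = 0.2801
  = 28.01%

F = 28.0%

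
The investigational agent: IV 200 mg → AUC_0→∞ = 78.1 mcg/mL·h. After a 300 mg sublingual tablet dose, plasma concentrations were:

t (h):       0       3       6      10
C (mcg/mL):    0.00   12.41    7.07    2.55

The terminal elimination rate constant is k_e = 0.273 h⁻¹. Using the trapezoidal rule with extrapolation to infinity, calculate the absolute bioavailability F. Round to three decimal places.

F = 0.652

Trapezoidal AUC_0→10 (sublingual tablet):
  [0→3]: (0.00+12.41)/2 × 3 = 18.615
  [3→6]: (12.41+7.07)/2 × 3 = 29.22
  [6→10]: (7.07+2.55)/2 × 4 = 19.24
  Sum = 67.075 mcg/mL·h
Tail: C_last/k_e = 2.55/0.273 = 9.341
AUC_0→∞ (sublingual tablet) = 67.075 + 9.341 = 76.416 mcg/mL·h
F = (AUC_ev/D_ev)/(AUC_iv/D_iv) = (76.416/300)/(78.1/200) = 0.25472/0.3905 = 0.6523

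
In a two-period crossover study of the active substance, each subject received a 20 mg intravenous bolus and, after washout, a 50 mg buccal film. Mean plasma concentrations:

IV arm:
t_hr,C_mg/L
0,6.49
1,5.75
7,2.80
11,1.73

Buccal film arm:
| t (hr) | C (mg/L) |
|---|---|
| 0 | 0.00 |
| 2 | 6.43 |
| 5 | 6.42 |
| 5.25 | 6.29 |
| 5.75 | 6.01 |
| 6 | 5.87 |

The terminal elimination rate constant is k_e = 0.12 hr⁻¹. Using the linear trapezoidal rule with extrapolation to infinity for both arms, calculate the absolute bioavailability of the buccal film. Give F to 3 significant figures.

Trapezoidal AUC_0→11 (IV):
  [0→1]: (6.49+5.75)/2 × 1 = 6.12
  [1→7]: (5.75+2.80)/2 × 6 = 25.65
  [7→11]: (2.80+1.73)/2 × 4 = 9.06
  Sum = 40.83 mg/L·hr
IV tail: 1.73/0.12 = 14.417; AUC_iv,0→∞ = 40.83 + 14.417 = 55.247 mg/L·hr
Trapezoidal AUC_0→6 (buccal film):
  [0→2]: (0.00+6.43)/2 × 2 = 6.43
  [2→5]: (6.43+6.42)/2 × 3 = 19.275
  [5→5.25]: (6.42+6.29)/2 × 0.25 = 1.58875
  [5.25→5.75]: (6.29+6.01)/2 × 0.5 = 3.075
  [5.75→6]: (6.01+5.87)/2 × 0.25 = 1.485
  Sum = 31.85375 mg/L·hr
buccal film tail: 5.87/0.12 = 48.917; AUC_ev,0→∞ = 31.85375 + 48.917 = 80.77075 mg/L·hr
F = (AUC_ev/D_ev)/(AUC_iv/D_iv) = (80.77075/50)/(55.247/20) = 1.615415/2.76235 = 0.5848

F = 0.585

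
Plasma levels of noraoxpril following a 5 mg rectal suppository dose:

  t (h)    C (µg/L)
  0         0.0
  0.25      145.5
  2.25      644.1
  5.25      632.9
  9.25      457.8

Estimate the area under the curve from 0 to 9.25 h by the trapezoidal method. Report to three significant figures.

AUC = 4900 µg/L·h

Trapezoidal AUC_0→9.25:
  [0→0.25]: (0.0+145.5)/2 × 0.25 = 18.1875
  [0.25→2.25]: (145.5+644.1)/2 × 2 = 789.6
  [2.25→5.25]: (644.1+632.9)/2 × 3 = 1915.5
  [5.25→9.25]: (632.9+457.8)/2 × 4 = 2181.4
  Sum = 4904.6875 µg/L·h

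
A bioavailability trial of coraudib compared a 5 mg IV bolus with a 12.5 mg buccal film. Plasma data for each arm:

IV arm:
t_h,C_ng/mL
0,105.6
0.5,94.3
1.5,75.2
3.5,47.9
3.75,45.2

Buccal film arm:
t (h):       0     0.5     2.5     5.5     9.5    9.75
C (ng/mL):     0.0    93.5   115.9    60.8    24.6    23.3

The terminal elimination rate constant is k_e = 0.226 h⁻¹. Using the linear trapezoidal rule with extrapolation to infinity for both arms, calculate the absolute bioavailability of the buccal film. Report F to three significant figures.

F = 0.663

Trapezoidal AUC_0→3.75 (IV):
  [0→0.5]: (105.6+94.3)/2 × 0.5 = 49.975
  [0.5→1.5]: (94.3+75.2)/2 × 1 = 84.75
  [1.5→3.5]: (75.2+47.9)/2 × 2 = 123.1
  [3.5→3.75]: (47.9+45.2)/2 × 0.25 = 11.6375
  Sum = 269.4625 ng/mL·h
IV tail: 45.2/0.226 = 200.000; AUC_iv,0→∞ = 269.4625 + 200.000 = 469.4625 ng/mL·h
Trapezoidal AUC_0→9.75 (buccal film):
  [0→0.5]: (0.0+93.5)/2 × 0.5 = 23.375
  [0.5→2.5]: (93.5+115.9)/2 × 2 = 209.4
  [2.5→5.5]: (115.9+60.8)/2 × 3 = 265.05
  [5.5→9.5]: (60.8+24.6)/2 × 4 = 170.8
  [9.5→9.75]: (24.6+23.3)/2 × 0.25 = 5.9875
  Sum = 674.6125 ng/mL·h
buccal film tail: 23.3/0.226 = 103.097; AUC_ev,0→∞ = 674.6125 + 103.097 = 777.7095 ng/mL·h
F = (AUC_ev/D_ev)/(AUC_iv/D_iv) = (777.7095/12.5)/(469.4625/5) = 62.21676/93.8925 = 0.6626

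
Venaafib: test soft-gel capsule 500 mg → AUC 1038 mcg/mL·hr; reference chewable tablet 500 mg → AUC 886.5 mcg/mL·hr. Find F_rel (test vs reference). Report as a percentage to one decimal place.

F_rel = (AUC_test/D_test) / (AUC_ref/D_ref)
      = (1038/500) / (886.5/500)
      = 2.076 / 1.773 = 1.1709 = 117.09%

F_rel = 117.1%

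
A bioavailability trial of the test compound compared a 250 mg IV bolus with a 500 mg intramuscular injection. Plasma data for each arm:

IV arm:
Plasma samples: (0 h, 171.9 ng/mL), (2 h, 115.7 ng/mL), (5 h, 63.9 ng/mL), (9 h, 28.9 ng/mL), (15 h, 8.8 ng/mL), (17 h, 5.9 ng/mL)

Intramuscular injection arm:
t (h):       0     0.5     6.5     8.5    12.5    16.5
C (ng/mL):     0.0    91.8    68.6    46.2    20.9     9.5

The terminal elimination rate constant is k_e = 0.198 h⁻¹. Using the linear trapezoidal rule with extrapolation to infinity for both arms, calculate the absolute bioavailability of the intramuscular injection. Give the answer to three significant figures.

Trapezoidal AUC_0→17 (IV):
  [0→2]: (171.9+115.7)/2 × 2 = 287.6
  [2→5]: (115.7+63.9)/2 × 3 = 269.4
  [5→9]: (63.9+28.9)/2 × 4 = 185.6
  [9→15]: (28.9+8.8)/2 × 6 = 113.1
  [15→17]: (8.8+5.9)/2 × 2 = 14.7
  Sum = 870.4 ng/mL·h
IV tail: 5.9/0.198 = 29.798; AUC_iv,0→∞ = 870.4 + 29.798 = 900.198 ng/mL·h
Trapezoidal AUC_0→16.5 (intramuscular injection):
  [0→0.5]: (0.0+91.8)/2 × 0.5 = 22.95
  [0.5→6.5]: (91.8+68.6)/2 × 6 = 481.2
  [6.5→8.5]: (68.6+46.2)/2 × 2 = 114.8
  [8.5→12.5]: (46.2+20.9)/2 × 4 = 134.2
  [12.5→16.5]: (20.9+9.5)/2 × 4 = 60.8
  Sum = 813.95 ng/mL·h
intramuscular injection tail: 9.5/0.198 = 47.980; AUC_ev,0→∞ = 813.95 + 47.980 = 861.93 ng/mL·h
F = (AUC_ev/D_ev)/(AUC_iv/D_iv) = (861.93/500)/(900.198/250) = 1.72386/3.600792 = 0.4787

F = 0.479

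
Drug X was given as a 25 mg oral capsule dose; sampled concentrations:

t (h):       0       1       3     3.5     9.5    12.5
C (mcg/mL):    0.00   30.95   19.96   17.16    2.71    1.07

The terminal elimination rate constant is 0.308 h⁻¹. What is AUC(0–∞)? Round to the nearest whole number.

AUC = 144 mcg/mL·h

Trapezoidal AUC_0→12.5:
  [0→1]: (0.00+30.95)/2 × 1 = 15.475
  [1→3]: (30.95+19.96)/2 × 2 = 50.91
  [3→3.5]: (19.96+17.16)/2 × 0.5 = 9.28
  [3.5→9.5]: (17.16+2.71)/2 × 6 = 59.61
  [9.5→12.5]: (2.71+1.07)/2 × 3 = 5.67
  Sum = 140.945 mcg/mL·h
Extrapolated tail: C_last / k_e = 1.07 / 0.308 = 3.474
AUC_0→∞ = 140.945 + 3.474 = 144.419 mcg/mL·h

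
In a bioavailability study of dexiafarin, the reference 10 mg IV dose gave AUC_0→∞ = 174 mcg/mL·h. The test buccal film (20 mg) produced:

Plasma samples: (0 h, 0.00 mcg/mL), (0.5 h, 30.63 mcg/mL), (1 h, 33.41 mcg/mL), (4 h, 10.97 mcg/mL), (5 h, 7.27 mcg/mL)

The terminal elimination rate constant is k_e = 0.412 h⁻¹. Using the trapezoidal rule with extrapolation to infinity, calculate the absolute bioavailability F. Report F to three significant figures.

Trapezoidal AUC_0→5 (buccal film):
  [0→0.5]: (0.00+30.63)/2 × 0.5 = 7.6575
  [0.5→1]: (30.63+33.41)/2 × 0.5 = 16.01
  [1→4]: (33.41+10.97)/2 × 3 = 66.57
  [4→5]: (10.97+7.27)/2 × 1 = 9.12
  Sum = 99.3575 mcg/mL·h
Tail: C_last/k_e = 7.27/0.412 = 17.646
AUC_0→∞ (buccal film) = 99.3575 + 17.646 = 117.0035 mcg/mL·h
F = (AUC_ev/D_ev)/(AUC_iv/D_iv) = (117.0035/20)/(174/10) = 5.850175/17.4 = 0.3362

F = 0.336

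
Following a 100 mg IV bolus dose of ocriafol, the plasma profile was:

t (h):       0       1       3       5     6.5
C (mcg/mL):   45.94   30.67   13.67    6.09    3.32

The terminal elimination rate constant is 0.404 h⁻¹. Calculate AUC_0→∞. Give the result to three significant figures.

Trapezoidal AUC_0→6.5:
  [0→1]: (45.94+30.67)/2 × 1 = 38.305
  [1→3]: (30.67+13.67)/2 × 2 = 44.34
  [3→5]: (13.67+6.09)/2 × 2 = 19.76
  [5→6.5]: (6.09+3.32)/2 × 1.5 = 7.0575
  Sum = 109.4625 mcg/mL·h
Extrapolated tail: C_last / k_e = 3.32 / 0.404 = 8.218
AUC_0→∞ = 109.4625 + 8.218 = 117.6805 mcg/mL·h

AUC = 118 mcg/mL·h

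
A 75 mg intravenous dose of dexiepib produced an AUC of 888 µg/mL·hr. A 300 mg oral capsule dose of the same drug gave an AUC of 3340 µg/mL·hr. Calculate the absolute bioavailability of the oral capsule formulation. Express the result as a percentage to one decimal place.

F = (AUC_ev / D_ev) / (AUC_iv / D_iv)
  = (3340/300) / (888/75)
  = 11.1333 / 11.84 = 0.9403
  = 94.03%

F = 94.0%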